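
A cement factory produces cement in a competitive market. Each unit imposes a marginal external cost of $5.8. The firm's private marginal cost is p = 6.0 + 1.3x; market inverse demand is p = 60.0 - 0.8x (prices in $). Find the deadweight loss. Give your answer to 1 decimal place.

DWL = $8.0

Market equilibrium (private): 6.0 + 1.3x = 60.0 - 0.8x → x_m = 25.7143.
Social marginal cost = private MC + MEC = 11.8 + 1.3x.
Set SMC = demand: 11.8 + 1.3x = 60.0 - 0.8x → x* = 22.9524.
The welfare-loss triangle has base |x_m − x*| and height MEC(x_m) (the vertical gap between SMC and demand is zero at x* and MEC at x_m).
DWL = ½ × 2.7619 × 5.8000 = 8.0095.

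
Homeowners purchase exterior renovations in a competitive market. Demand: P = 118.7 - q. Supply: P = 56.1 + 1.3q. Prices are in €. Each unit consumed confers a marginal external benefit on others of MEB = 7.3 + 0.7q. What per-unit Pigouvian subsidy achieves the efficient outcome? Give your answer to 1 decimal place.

subsidy = €37.9 per unit

Social marginal benefit = demand + MEB = 126.0 - 0.3q.
Set SMB = MC: 126.0 - 0.3q = 56.1 + 1.3q → q* = 43.6875.
The Pigouvian subsidy equals MEB at q*: 7.3 + 0.7×43.6875 = 37.8813.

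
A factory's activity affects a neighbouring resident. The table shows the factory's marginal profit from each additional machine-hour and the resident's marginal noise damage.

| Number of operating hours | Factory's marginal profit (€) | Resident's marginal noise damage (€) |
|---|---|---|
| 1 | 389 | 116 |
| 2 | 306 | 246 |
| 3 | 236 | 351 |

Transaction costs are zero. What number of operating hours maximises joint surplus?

Bargaining reaches the level where marginal profit last exceeds marginal noise damage.
That holds through level 2 (306 ≥ 246) but not at 3 (236 < 351).

2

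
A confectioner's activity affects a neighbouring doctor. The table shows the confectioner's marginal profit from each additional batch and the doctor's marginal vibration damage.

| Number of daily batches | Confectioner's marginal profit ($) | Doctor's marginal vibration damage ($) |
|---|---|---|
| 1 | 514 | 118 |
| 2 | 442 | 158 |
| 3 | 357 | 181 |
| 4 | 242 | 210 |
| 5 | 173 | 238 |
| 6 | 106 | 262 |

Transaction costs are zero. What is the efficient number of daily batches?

4

Bargaining reaches the level where marginal profit last exceeds marginal vibration damage.
That holds through level 4 (242 ≥ 210) but not at 5 (173 < 238).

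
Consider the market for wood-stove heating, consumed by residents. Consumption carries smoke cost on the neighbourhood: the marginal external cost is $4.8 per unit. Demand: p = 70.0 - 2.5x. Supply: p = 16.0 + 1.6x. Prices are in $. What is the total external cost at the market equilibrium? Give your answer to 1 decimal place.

$63.2

Market equilibrium (private): 16.0 + 1.6x = 70.0 - 2.5x → x_m = 13.1707.
Total external cost = MEC × x_m = 4.8 × 13.1707 = 63.2194.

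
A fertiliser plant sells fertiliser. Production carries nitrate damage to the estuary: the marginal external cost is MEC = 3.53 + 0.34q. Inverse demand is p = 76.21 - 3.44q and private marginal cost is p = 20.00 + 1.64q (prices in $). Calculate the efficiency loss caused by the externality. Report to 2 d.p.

DWL = $4.91

Market equilibrium (private): 20.00 + 1.64q = 76.21 - 3.44q → q_m = 11.0650.
Social marginal cost = private MC + MEC = 23.53 + 1.98q.
Set SMC = demand: 23.53 + 1.98q = 76.21 - 3.44q → q* = 9.7196.
The loss is the area between SMC and demand from q* to q_m; with linear curves that's a triangle of height MEC(q_m).
DWL = ½ × 1.3454 × 7.2921 = 4.9054.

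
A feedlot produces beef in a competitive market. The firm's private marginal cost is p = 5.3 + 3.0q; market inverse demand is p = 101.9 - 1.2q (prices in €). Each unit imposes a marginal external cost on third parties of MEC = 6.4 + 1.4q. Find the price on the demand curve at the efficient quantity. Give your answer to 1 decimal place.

P = €82.6

Social marginal cost = private MC + MEC = 11.7 + 4.4q.
Set SMC = demand: 11.7 + 4.4q = 101.9 - 1.2q → q* = 16.1071.
Consumer price on the demand curve at q*: 101.9 − 1.2×16.1071 = 82.5715.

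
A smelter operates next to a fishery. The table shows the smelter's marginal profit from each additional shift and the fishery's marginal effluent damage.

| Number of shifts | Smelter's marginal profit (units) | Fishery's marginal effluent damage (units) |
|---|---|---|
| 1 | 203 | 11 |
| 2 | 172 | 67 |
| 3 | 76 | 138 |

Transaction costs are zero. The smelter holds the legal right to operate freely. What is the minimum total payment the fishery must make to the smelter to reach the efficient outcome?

Left alone the smelter would choose level 3 (marginal profit stays positive).
Efficient level: k* = 2 (marginal profit ≥ marginal effluent damage through 2).
The fishery must at least cover the smelter's forgone profit from cutting 3→2: 76 = 76.

76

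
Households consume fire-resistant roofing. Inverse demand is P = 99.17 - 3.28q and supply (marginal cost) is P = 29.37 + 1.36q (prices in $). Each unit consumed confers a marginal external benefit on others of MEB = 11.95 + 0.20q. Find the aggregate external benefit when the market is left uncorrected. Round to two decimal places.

$202.39

Market equilibrium (private): 29.37 + 1.36q = 99.17 - 3.28q → q_m = 15.0431.
Total external benefit = ∫₀^{q_m} (11.95 + 0.20q) dq = 11.95×15.0431 + ½×0.20×15.0431² = 202.3945.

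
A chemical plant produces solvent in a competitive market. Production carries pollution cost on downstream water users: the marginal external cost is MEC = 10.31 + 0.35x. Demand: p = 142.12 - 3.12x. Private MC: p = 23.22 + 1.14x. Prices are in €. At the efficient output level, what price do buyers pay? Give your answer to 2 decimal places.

Social marginal cost = private MC + MEC = 33.53 + 1.49x.
Set SMC = demand: 33.53 + 1.49x = 142.12 - 3.12x → x* = 23.5553.
Consumer price on the demand curve at x*: 142.12 − 3.12×23.5553 = 68.6275.

P = €68.63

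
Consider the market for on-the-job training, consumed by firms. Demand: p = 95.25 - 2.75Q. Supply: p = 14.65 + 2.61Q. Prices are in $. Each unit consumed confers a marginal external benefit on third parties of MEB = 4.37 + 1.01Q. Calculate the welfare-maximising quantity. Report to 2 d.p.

Q* = 19.53

Social marginal benefit = demand + MEB = 99.62 - 1.74Q.
Set SMB = MC: 99.62 - 1.74Q = 14.65 + 2.61Q → Q* = 19.5333.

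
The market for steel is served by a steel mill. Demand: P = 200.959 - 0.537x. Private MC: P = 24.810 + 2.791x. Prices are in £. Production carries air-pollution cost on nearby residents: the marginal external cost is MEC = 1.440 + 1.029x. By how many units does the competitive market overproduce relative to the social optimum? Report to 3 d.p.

12.831 units

Market equilibrium (private): 24.810 + 2.791x = 200.959 - 0.537x → x_m = 52.9294.
Social marginal cost = private MC + MEC = 26.250 + 3.820x.
Set SMC = demand: 26.250 + 3.820x = 200.959 - 0.537x → x* = 40.0985.
Gap = |52.9294 − 40.0985| = 12.8309.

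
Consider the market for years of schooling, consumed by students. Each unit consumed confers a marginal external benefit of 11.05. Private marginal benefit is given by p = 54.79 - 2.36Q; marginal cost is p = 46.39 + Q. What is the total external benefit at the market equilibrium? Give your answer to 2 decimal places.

27.63

Market equilibrium (private): 46.39 + Q = 54.79 - 2.36Q → Q_m = 2.5000.
Total external benefit = MEB × Q_m = 11.05 × 2.5000 = 27.6250.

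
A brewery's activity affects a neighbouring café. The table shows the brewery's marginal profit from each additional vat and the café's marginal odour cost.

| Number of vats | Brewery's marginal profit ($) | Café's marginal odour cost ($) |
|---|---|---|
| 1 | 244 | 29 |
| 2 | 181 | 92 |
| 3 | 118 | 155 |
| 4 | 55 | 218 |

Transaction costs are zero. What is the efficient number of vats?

2

Bargaining reaches the level where marginal profit last exceeds marginal odour cost.
That holds through level 2 (181 ≥ 92) but not at 3 (118 < 155).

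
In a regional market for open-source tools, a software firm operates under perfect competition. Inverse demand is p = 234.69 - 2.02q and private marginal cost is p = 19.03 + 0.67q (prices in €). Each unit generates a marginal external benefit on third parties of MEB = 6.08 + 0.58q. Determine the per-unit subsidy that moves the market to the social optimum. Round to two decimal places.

Social marginal cost = private MC − MEB = 12.95 + 0.09q.
Set SMC = demand: 12.95 + 0.09q = 234.69 - 2.02q → q* = 105.0900.
The Pigouvian subsidy equals MEB at q*: 6.08 + 0.58×105.0900 = 67.0322.

subsidy = €67.03 per unit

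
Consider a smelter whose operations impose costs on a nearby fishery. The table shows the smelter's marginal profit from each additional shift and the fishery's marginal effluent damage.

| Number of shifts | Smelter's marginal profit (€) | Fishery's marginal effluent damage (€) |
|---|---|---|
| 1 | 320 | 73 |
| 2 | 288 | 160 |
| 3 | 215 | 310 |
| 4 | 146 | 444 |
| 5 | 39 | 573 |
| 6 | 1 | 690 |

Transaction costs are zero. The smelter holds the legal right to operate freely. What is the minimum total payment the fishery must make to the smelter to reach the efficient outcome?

€401

Left alone the smelter would choose level 6 (marginal profit stays positive).
Efficient level: k* = 2 (marginal profit ≥ marginal effluent damage through 2).
The fishery must at least cover the smelter's forgone profit from cutting 6→2: 215 + 146 + 39 + 1 = 401.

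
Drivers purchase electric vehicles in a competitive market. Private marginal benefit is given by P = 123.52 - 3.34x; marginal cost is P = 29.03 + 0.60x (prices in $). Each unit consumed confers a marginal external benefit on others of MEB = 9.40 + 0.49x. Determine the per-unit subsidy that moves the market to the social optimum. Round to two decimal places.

Social marginal benefit = demand + MEB = 132.92 - 2.85x.
Set SMB = MC: 132.92 - 2.85x = 29.03 + 0.60x → x* = 30.1130.
The Pigouvian subsidy equals MEB at x*: 9.40 + 0.49×30.1130 = 24.1554.

subsidy = $24.16 per unit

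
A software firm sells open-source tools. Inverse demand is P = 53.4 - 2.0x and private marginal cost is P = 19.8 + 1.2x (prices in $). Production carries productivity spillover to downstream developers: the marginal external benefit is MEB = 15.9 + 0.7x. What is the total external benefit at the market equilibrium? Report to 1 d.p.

Market equilibrium (private): 19.8 + 1.2x = 53.4 - 2.0x → x_m = 10.5000.
Total external benefit = ∫₀^{x_m} (15.9 + 0.7x) dx = 15.9×10.5000 + ½×0.7×10.5000² = 205.5375.

$205.5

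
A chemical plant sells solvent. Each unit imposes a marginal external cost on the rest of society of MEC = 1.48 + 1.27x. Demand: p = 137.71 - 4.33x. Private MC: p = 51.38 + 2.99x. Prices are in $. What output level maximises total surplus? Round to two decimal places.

Social marginal cost = private MC + MEC = 52.86 + 4.26x.
Set SMC = demand: 52.86 + 4.26x = 137.71 - 4.33x → x* = 9.8778.

x* = 9.88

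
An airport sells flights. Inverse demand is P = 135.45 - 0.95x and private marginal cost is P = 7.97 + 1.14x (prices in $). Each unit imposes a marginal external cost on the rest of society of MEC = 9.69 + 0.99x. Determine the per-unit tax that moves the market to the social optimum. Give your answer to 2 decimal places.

Social marginal cost = private MC + MEC = 17.66 + 2.13x.
Set SMC = demand: 17.66 + 2.13x = 135.45 - 0.95x → x* = 38.2435.
The Pigouvian tax equals MEC at x*: 9.69 + 0.99×38.2435 = 47.5511.

tax = $47.55 per unit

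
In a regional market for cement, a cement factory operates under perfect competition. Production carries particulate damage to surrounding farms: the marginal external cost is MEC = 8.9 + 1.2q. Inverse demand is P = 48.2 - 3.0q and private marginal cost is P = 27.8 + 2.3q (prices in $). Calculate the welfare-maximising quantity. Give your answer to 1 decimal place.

Social marginal cost = private MC + MEC = 36.7 + 3.5q.
Set SMC = demand: 36.7 + 3.5q = 48.2 - 3.0q → q* = 1.7692.

q* = 1.8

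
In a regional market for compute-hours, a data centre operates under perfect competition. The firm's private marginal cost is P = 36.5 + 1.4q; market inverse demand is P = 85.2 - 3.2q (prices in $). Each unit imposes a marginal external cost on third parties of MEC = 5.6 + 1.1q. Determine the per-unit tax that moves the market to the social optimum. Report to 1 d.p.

Social marginal cost = private MC + MEC = 42.1 + 2.5q.
Set SMC = demand: 42.1 + 2.5q = 85.2 - 3.2q → q* = 7.5614.
The Pigouvian tax equals MEC at q*: 5.6 + 1.1×7.5614 = 13.9175.

tax = $13.9 per unit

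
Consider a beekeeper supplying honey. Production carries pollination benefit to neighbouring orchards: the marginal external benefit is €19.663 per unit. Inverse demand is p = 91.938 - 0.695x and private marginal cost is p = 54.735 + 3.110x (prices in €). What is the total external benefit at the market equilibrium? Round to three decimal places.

€192.253

Market equilibrium (private): 54.735 + 3.110x = 91.938 - 0.695x → x_m = 9.7774.
Total external benefit = MEB × x_m = 19.663 × 9.7774 = 192.2530.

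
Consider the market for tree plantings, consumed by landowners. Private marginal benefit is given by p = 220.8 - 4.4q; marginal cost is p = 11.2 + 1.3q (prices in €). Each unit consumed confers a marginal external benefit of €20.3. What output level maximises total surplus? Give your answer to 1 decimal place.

q* = 40.3

Social marginal benefit = demand + MEB = 241.1 - 4.4q.
Set SMB = MC: 241.1 - 4.4q = 11.2 + 1.3q → q* = 40.3333.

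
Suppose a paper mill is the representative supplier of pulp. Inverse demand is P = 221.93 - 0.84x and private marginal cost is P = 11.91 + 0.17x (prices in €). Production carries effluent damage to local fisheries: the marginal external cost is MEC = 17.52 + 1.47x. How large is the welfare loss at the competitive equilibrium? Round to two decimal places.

DWL = €21059.17

Market equilibrium (private): 11.91 + 0.17x = 221.93 - 0.84x → x_m = 207.9406.
Social marginal cost = private MC + MEC = 29.43 + 1.64x.
Set SMC = demand: 29.43 + 1.64x = 221.93 - 0.84x → x* = 77.6210.
The welfare-loss triangle has base |x_m − x*| and height MEC(x_m) (the vertical gap between SMC and demand is zero at x* and MEC at x_m).
DWL = ½ × 130.3196 × 323.1927 = 21059.1717.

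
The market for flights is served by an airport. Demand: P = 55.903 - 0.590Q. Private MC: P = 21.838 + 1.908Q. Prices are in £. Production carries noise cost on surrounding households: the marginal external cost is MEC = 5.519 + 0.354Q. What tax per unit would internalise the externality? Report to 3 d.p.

tax = £9.062 per unit

Social marginal cost = private MC + MEC = 27.357 + 2.262Q.
Set SMC = demand: 27.357 + 2.262Q = 55.903 - 0.590Q → Q* = 10.0091.
The Pigouvian tax equals MEC at Q*: 5.519 + 0.354×10.0091 = 9.0622.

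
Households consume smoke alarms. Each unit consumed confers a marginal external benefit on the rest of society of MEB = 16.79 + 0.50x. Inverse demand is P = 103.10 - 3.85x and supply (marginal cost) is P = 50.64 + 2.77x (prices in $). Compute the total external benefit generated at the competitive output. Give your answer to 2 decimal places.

$148.75

Market equilibrium (private): 50.64 + 2.77x = 103.10 - 3.85x → x_m = 7.9245.
Total external benefit = ∫₀^{x_m} (16.79 + 0.50x) dx = 16.79×7.9245 + ½×0.50×7.9245² = 148.7518.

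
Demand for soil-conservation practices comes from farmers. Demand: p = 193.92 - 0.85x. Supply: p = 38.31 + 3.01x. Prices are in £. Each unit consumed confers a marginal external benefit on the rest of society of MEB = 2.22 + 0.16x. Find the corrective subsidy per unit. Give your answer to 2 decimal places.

subsidy = £9.05 per unit

Social marginal benefit = demand + MEB = 196.14 - 0.69x.
Set SMB = MC: 196.14 - 0.69x = 38.31 + 3.01x → x* = 42.6568.
The Pigouvian subsidy equals MEB at x*: 2.22 + 0.16×42.6568 = 9.0451.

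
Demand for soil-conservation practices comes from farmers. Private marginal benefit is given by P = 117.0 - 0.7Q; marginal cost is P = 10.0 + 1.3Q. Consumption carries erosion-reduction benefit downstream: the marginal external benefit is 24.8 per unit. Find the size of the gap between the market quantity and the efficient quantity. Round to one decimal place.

Market equilibrium (private): 10.0 + 1.3Q = 117.0 - 0.7Q → Q_m = 53.5000.
Social marginal benefit = demand + MEB = 141.8 - 0.7Q.
Set SMB = MC: 141.8 - 0.7Q = 10.0 + 1.3Q → Q* = 65.9000.
Gap = |53.5000 − 65.9000| = 12.4000.

12.4 units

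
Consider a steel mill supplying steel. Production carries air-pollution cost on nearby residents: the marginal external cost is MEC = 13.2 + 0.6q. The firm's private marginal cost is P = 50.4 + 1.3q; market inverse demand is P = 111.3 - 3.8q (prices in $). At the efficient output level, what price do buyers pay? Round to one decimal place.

Social marginal cost = private MC + MEC = 63.6 + 1.9q.
Set SMC = demand: 63.6 + 1.9q = 111.3 - 3.8q → q* = 8.3684.
Consumer price on the demand curve at q*: 111.3 − 3.8×8.3684 = 79.5001.

P = $79.5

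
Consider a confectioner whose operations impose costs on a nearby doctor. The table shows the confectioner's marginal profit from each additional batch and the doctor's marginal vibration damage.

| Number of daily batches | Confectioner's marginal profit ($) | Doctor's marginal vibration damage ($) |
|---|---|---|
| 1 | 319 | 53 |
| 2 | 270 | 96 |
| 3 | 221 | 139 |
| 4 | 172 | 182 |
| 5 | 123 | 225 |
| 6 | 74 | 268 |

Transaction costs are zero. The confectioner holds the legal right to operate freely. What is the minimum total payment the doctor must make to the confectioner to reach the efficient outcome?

Left alone the confectioner would choose level 6 (marginal profit stays positive).
Efficient level: k* = 3 (marginal profit ≥ marginal vibration damage through 3).
The doctor must at least cover the confectioner's forgone profit from cutting 6→3: 172 + 123 + 74 = 369.

$369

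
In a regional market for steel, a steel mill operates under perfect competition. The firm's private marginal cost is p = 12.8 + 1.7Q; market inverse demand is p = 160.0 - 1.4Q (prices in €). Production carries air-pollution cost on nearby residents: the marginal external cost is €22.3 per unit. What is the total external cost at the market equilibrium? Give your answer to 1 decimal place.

€1058.9

Market equilibrium (private): 12.8 + 1.7Q = 160.0 - 1.4Q → Q_m = 47.4839.
Total external cost = MEC × Q_m = 22.3 × 47.4839 = 1058.8910.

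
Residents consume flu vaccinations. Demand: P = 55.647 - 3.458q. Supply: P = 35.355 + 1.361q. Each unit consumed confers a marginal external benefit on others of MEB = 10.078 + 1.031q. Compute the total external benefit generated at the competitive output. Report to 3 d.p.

Market equilibrium (private): 35.355 + 1.361q = 55.647 - 3.458q → q_m = 4.2108.
Total external benefit = ∫₀^{q_m} (10.078 + 1.031q) dq = 10.078×4.2108 + ½×1.031×4.2108² = 51.5767.

51.577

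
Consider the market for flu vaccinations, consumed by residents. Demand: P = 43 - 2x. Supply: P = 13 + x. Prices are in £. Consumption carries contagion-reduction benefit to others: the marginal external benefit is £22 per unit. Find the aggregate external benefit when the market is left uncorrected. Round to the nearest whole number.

Market equilibrium (private): 13 + x = 43 - 2x → x_m = 10.0000.
Total external benefit = MEB × x_m = 22 × 10.0000 = 220.0000.

£220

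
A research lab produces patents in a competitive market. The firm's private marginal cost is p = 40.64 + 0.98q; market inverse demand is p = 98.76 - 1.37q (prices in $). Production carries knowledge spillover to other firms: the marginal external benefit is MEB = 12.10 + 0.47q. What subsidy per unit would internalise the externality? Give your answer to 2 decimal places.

Social marginal cost = private MC − MEB = 28.54 + 0.51q.
Set SMC = demand: 28.54 + 0.51q = 98.76 - 1.37q → q* = 37.3511.
The Pigouvian subsidy equals MEB at q*: 12.10 + 0.47×37.3511 = 29.6550.

subsidy = $29.66 per unit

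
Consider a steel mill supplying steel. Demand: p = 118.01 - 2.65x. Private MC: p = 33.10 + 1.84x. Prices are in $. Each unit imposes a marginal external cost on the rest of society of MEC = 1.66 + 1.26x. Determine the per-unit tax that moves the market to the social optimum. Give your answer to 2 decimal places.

tax = $19.90 per unit

Social marginal cost = private MC + MEC = 34.76 + 3.10x.
Set SMC = demand: 34.76 + 3.10x = 118.01 - 2.65x → x* = 14.4783.
The Pigouvian tax equals MEC at x*: 1.66 + 1.26×14.4783 = 19.9027.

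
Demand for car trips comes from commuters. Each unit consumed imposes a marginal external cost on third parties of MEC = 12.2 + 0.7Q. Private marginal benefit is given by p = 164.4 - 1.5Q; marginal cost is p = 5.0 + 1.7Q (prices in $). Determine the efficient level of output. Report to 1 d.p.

Social marginal benefit = demand − MEC = 152.2 - 2.2Q.
Set SMB = MC: 152.2 - 2.2Q = 5.0 + 1.7Q → Q* = 37.7436.

Q* = 37.7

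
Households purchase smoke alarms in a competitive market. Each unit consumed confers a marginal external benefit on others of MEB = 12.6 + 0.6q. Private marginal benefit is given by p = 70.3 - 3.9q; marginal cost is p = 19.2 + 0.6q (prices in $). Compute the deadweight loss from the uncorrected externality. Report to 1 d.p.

Market equilibrium (private): 19.2 + 0.6q = 70.3 - 3.9q → q_m = 11.3556.
Social marginal benefit = demand + MEB = 82.9 - 3.3q.
Set SMB = MC: 82.9 - 3.3q = 19.2 + 0.6q → q* = 16.3333.
Height of the DWL triangle at q_m is SMB(q_m) − MC(q_m) = MEB(q_m) = 19.4133.
DWL = ½ × 4.9777 × 19.4133 = 48.3168.

DWL = $48.3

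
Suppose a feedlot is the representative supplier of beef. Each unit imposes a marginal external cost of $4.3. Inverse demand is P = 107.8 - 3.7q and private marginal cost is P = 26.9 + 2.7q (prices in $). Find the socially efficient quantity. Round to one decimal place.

q* = 12.0

Social marginal cost = private MC + MEC = 31.2 + 2.7q.
Set SMC = demand: 31.2 + 2.7q = 107.8 - 3.7q → q* = 11.9688.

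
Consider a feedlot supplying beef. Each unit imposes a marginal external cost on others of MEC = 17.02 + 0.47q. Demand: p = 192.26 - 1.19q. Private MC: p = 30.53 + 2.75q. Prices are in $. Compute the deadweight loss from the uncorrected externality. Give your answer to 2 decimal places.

Market equilibrium (private): 30.53 + 2.75q = 192.26 - 1.19q → q_m = 41.0482.
Social marginal cost = private MC + MEC = 47.55 + 3.22q.
Set SMC = demand: 47.55 + 3.22q = 192.26 - 1.19q → q* = 32.8141.
Height of the DWL triangle at q_m is SMC(q_m) − demand(q_m) = MEC(q_m) = 36.3127.
DWL = ½ × 8.2341 × 36.3127 = 149.5012.

DWL = $149.50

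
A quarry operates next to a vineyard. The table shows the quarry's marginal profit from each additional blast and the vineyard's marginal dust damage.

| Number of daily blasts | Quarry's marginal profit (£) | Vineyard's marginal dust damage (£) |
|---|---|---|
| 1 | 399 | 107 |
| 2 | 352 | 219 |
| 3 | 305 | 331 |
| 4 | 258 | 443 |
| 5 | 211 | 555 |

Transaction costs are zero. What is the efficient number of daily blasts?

2

Bargaining reaches the level where marginal profit last exceeds marginal dust damage.
That holds through level 2 (352 ≥ 219) but not at 3 (305 < 331).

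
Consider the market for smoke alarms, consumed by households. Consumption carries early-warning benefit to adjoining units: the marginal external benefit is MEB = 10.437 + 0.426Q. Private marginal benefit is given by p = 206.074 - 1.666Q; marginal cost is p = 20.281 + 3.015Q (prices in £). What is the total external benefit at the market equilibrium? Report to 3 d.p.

Market equilibrium (private): 20.281 + 3.015Q = 206.074 - 1.666Q → Q_m = 39.6909.
Total external benefit = ∫₀^{Q_m} (10.437 + 0.426Q) dQ = 10.437×39.6909 + ½×0.426×39.6909² = 749.8072.

£749.807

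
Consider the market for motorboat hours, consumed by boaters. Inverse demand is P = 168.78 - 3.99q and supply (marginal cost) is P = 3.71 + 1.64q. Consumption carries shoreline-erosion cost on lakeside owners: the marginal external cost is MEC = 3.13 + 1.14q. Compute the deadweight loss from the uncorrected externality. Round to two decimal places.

Market equilibrium (private): 3.71 + 1.64q = 168.78 - 3.99q → q_m = 29.3197.
Social marginal benefit = demand − MEC = 165.65 - 5.13q.
Set SMB = MC: 165.65 - 5.13q = 3.71 + 1.64q → q* = 23.9202.
Height of the DWL triangle at q_m is MC(q_m) − SMB(q_m) = MEC(q_m) = 36.5545.
DWL = ½ × 5.3995 × 36.5545 = 98.6880.

DWL = 98.69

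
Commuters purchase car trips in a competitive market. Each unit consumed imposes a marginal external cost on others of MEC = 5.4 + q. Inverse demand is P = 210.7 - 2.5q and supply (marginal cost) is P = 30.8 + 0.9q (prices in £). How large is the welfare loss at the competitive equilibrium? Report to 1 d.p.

Market equilibrium (private): 30.8 + 0.9q = 210.7 - 2.5q → q_m = 52.9118.
Social marginal benefit = demand − MEC = 205.3 - 3.5q.
Set SMB = MC: 205.3 - 3.5q = 30.8 + 0.9q → q* = 39.6591.
The loss is the area between SMB and MC from q* to q_m; with linear curves that's a triangle of height MEC(q_m).
DWL = ½ × 13.2527 × 58.3118 = 386.3944.

DWL = £386.4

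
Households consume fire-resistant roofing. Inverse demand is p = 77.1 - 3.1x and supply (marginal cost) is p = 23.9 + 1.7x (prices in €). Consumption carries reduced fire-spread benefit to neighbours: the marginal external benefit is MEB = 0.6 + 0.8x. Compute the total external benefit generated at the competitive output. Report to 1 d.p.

€55.8

Market equilibrium (private): 23.9 + 1.7x = 77.1 - 3.1x → x_m = 11.0833.
Total external benefit = ∫₀^{x_m} (0.6 + 0.8x) dx = 0.6×11.0833 + ½×0.8×11.0833² = 55.7858.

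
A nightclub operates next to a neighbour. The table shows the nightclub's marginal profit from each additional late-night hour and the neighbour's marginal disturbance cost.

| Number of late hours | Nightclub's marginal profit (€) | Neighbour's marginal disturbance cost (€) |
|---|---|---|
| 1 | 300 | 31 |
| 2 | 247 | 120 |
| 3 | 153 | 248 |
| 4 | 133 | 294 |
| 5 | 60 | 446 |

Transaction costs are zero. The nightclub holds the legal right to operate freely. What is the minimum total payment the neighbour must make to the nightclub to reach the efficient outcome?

Left alone the nightclub would choose level 5 (marginal profit stays positive).
Efficient level: k* = 2 (marginal profit ≥ marginal disturbance cost through 2).
The neighbour must at least cover the nightclub's forgone profit from cutting 5→2: 153 + 133 + 60 = 346.

€346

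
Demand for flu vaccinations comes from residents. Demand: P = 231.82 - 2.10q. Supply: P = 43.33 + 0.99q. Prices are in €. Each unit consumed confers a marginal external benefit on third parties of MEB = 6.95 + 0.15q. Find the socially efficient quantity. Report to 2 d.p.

q* = 66.48

Social marginal benefit = demand + MEB = 238.77 - 1.95q.
Set SMB = MC: 238.77 - 1.95q = 43.33 + 0.99q → q* = 66.4762.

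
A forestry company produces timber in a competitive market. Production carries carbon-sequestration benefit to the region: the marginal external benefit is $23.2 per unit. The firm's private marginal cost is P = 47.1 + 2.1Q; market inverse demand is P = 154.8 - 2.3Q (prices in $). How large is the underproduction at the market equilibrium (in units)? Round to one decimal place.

5.3 units

Market equilibrium (private): 47.1 + 2.1Q = 154.8 - 2.3Q → Q_m = 24.4773.
Social marginal cost = private MC − MEB = 23.9 + 2.1Q.
Set SMC = demand: 23.9 + 2.1Q = 154.8 - 2.3Q → Q* = 29.7500.
Gap = |24.4773 − 29.7500| = 5.2727.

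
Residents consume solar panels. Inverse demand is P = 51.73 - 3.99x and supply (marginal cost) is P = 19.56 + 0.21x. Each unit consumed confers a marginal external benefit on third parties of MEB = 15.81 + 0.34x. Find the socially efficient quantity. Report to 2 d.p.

x* = 12.43

Social marginal benefit = demand + MEB = 67.54 - 3.65x.
Set SMB = MC: 67.54 - 3.65x = 19.56 + 0.21x → x* = 12.4301.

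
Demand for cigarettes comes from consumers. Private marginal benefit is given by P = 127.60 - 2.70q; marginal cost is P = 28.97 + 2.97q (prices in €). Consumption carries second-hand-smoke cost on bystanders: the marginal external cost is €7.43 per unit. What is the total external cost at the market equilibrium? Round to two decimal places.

Market equilibrium (private): 28.97 + 2.97q = 127.60 - 2.70q → q_m = 17.3951.
Total external cost = MEC × q_m = 7.43 × 17.3951 = 129.2456.

€129.25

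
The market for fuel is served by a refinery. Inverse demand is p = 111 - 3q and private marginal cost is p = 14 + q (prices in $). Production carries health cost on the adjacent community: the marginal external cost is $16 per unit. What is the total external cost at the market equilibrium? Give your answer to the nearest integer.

$388

Market equilibrium (private): 14 + q = 111 - 3q → q_m = 24.2500.
Total external cost = MEC × q_m = 16 × 24.2500 = 388.0000.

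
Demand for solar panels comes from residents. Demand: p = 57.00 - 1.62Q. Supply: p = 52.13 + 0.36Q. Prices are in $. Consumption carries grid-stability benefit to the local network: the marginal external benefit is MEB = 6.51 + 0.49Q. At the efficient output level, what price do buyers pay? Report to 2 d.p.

P = $44.63

Social marginal benefit = demand + MEB = 63.51 - 1.13Q.
Set SMB = MC: 63.51 - 1.13Q = 52.13 + 0.36Q → Q* = 7.6376.
Consumer price on the demand curve at Q*: 57.00 − 1.62×7.6376 = 44.6271.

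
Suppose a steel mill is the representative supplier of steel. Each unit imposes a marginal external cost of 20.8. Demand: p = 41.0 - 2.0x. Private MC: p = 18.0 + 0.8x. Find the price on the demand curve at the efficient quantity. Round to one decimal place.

P = 39.4

Social marginal cost = private MC + MEC = 38.8 + 0.8x.
Set SMC = demand: 38.8 + 0.8x = 41.0 - 2.0x → x* = 0.7857.
Consumer price on the demand curve at x*: 41.0 − 2.0×0.7857 = 39.4286.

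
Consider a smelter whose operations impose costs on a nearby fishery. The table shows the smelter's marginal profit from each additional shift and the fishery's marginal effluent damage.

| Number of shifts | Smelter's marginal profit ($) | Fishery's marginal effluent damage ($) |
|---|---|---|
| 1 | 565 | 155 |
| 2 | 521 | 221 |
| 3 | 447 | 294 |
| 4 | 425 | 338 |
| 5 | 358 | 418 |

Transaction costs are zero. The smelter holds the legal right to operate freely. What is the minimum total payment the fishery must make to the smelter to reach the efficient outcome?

Left alone the smelter would choose level 5 (marginal profit stays positive).
Efficient level: k* = 4 (marginal profit ≥ marginal effluent damage through 4).
The fishery must at least cover the smelter's forgone profit from cutting 5→4: 358 = 358.

$358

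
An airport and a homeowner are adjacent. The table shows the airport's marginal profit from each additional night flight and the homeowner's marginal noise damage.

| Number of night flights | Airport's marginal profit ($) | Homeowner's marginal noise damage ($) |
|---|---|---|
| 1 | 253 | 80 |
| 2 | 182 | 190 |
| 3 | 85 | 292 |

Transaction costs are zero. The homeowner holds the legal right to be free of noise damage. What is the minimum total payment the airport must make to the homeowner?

Efficient level: marginal profit ≥ marginal noise damage through level 1, so k* = 1.
With the homeowner holding the right, the airport must at least compensate total damage at k*: 80 = 80.

$80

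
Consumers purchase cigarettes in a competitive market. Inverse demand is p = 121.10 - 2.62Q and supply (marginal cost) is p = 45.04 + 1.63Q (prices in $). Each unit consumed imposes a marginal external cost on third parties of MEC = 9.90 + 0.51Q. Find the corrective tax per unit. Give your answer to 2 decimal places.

Social marginal benefit = demand − MEC = 111.20 - 3.13Q.
Set SMB = MC: 111.20 - 3.13Q = 45.04 + 1.63Q → Q* = 13.8992.
The Pigouvian tax equals MEC at Q*: 9.90 + 0.51×13.8992 = 16.9886.

tax = $16.99 per unit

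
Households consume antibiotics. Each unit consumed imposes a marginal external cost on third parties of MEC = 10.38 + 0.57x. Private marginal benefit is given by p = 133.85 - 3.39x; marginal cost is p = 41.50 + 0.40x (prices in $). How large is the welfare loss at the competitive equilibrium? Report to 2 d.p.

DWL = $67.54

Market equilibrium (private): 41.50 + 0.40x = 133.85 - 3.39x → x_m = 24.3668.
Social marginal benefit = demand − MEC = 123.47 - 3.96x.
Set SMB = MC: 123.47 - 3.96x = 41.50 + 0.40x → x* = 18.8005.
Between x* and x_m the wedge MC − SMB runs linearly from 0 to MEC(x_m), so the loss is a triangle.
DWL = ½ × 5.5663 × 24.2691 = 67.5445.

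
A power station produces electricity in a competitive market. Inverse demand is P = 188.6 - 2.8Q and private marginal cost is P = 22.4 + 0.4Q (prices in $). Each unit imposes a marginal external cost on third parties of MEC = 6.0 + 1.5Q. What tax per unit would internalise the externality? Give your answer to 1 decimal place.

tax = $57.1 per unit

Social marginal cost = private MC + MEC = 28.4 + 1.9Q.
Set SMC = demand: 28.4 + 1.9Q = 188.6 - 2.8Q → Q* = 34.0851.
The Pigouvian tax equals MEC at Q*: 6.0 + 1.5×34.0851 = 57.1277.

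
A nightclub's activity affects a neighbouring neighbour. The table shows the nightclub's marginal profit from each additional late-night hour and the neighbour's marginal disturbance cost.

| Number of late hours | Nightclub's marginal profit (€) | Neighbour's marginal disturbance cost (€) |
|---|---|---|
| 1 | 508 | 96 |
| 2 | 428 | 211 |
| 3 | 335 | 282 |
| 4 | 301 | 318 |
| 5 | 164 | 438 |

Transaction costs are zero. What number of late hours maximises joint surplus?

Bargaining reaches the level where marginal profit last exceeds marginal disturbance cost.
That holds through level 3 (335 ≥ 282) but not at 4 (301 < 318).

3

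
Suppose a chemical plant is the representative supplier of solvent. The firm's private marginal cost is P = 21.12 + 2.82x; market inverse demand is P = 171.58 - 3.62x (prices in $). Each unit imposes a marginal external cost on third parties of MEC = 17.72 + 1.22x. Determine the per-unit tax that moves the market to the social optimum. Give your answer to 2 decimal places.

tax = $38.86 per unit

Social marginal cost = private MC + MEC = 38.84 + 4.04x.
Set SMC = demand: 38.84 + 4.04x = 171.58 - 3.62x → x* = 17.3290.
The Pigouvian tax equals MEC at x*: 17.72 + 1.22×17.3290 = 38.8614.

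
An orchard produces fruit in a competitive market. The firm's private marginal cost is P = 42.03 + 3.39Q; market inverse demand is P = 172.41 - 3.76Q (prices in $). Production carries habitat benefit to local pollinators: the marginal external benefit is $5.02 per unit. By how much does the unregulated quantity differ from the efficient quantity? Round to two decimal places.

Market equilibrium (private): 42.03 + 3.39Q = 172.41 - 3.76Q → Q_m = 18.2350.
Social marginal cost = private MC − MEB = 37.01 + 3.39Q.
Set SMC = demand: 37.01 + 3.39Q = 172.41 - 3.76Q → Q* = 18.9371.
Gap = |18.2350 − 18.9371| = 0.7021.

0.70 units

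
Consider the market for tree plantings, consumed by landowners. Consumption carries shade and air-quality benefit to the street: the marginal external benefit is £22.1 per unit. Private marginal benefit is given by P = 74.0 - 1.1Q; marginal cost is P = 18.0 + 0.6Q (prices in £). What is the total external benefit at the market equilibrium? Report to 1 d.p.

£728.0

Market equilibrium (private): 18.0 + 0.6Q = 74.0 - 1.1Q → Q_m = 32.9412.
Total external benefit = MEB × Q_m = 22.1 × 32.9412 = 728.0005.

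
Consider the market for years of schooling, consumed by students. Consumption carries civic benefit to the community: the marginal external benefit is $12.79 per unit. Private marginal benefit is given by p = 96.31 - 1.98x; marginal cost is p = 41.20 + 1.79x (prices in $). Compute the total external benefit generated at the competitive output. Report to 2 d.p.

$186.96

Market equilibrium (private): 41.20 + 1.79x = 96.31 - 1.98x → x_m = 14.6180.
Total external benefit = MEB × x_m = 12.79 × 14.6180 = 186.9642.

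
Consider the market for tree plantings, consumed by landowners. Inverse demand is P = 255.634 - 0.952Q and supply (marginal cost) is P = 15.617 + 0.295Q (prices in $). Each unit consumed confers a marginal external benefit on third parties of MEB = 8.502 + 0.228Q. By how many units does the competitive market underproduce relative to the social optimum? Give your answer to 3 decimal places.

Market equilibrium (private): 15.617 + 0.295Q = 255.634 - 0.952Q → Q_m = 192.4755.
Social marginal benefit = demand + MEB = 264.136 - 0.724Q.
Set SMB = MC: 264.136 - 0.724Q = 15.617 + 0.295Q → Q* = 243.8852.
Gap = |192.4755 − 243.8852| = 51.4097.

51.410 units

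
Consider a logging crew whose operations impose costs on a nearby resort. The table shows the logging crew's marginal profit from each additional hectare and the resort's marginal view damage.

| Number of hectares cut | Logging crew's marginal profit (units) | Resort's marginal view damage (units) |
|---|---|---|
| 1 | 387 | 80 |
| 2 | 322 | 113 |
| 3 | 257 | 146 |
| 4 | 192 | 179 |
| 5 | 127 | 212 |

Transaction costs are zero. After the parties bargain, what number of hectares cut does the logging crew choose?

Bargaining reaches the level where marginal profit last exceeds marginal view damage.
That holds through level 4 (192 ≥ 179) but not at 5 (127 < 212).

4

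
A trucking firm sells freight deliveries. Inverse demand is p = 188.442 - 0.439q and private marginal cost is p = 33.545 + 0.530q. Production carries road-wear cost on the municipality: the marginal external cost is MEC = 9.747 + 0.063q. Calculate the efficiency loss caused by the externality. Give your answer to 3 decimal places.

Market equilibrium (private): 33.545 + 0.530q = 188.442 - 0.439q → q_m = 159.8524.
Social marginal cost = private MC + MEC = 43.292 + 0.593q.
Set SMC = demand: 43.292 + 0.593q = 188.442 - 0.439q → q* = 140.6492.
Between q* and q_m the wedge SMC − demand runs linearly from 0 to MEC(q_m), so the loss is a triangle.
DWL = ½ × 19.2032 × 19.8177 = 190.2816.

DWL = 190.282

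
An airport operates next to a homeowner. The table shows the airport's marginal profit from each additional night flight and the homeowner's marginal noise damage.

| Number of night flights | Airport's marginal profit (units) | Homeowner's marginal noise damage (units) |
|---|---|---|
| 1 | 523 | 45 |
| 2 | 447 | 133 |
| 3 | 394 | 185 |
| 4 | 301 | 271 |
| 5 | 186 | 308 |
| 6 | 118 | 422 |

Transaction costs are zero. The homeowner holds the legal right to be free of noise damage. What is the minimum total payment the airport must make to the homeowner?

Efficient level: marginal profit ≥ marginal noise damage through level 4, so k* = 4.
With the homeowner holding the right, the airport must at least compensate total damage at k*: 45 + 133 + 185 + 271 = 634.

634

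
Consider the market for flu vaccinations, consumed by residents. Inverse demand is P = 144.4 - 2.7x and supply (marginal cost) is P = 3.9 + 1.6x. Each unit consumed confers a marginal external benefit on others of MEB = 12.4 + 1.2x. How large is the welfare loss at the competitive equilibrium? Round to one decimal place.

Market equilibrium (private): 3.9 + 1.6x = 144.4 - 2.7x → x_m = 32.6744.
Social marginal benefit = demand + MEB = 156.8 - 1.5x.
Set SMB = MC: 156.8 - 1.5x = 3.9 + 1.6x → x* = 49.3226.
Height of the DWL triangle at x_m is SMB(x_m) − MC(x_m) = MEB(x_m) = 51.6093.
DWL = ½ × 16.6482 × 51.6093 = 429.6010.

DWL = 429.6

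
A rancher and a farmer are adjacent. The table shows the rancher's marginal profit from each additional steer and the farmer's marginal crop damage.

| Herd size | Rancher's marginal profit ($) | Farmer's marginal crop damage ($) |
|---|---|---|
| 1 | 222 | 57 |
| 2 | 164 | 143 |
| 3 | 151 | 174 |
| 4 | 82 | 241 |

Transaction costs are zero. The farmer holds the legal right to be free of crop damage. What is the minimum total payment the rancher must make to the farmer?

Efficient level: marginal profit ≥ marginal crop damage through level 2, so k* = 2.
With the farmer holding the right, the rancher must at least compensate total damage at k*: 57 + 143 = 200.

$200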